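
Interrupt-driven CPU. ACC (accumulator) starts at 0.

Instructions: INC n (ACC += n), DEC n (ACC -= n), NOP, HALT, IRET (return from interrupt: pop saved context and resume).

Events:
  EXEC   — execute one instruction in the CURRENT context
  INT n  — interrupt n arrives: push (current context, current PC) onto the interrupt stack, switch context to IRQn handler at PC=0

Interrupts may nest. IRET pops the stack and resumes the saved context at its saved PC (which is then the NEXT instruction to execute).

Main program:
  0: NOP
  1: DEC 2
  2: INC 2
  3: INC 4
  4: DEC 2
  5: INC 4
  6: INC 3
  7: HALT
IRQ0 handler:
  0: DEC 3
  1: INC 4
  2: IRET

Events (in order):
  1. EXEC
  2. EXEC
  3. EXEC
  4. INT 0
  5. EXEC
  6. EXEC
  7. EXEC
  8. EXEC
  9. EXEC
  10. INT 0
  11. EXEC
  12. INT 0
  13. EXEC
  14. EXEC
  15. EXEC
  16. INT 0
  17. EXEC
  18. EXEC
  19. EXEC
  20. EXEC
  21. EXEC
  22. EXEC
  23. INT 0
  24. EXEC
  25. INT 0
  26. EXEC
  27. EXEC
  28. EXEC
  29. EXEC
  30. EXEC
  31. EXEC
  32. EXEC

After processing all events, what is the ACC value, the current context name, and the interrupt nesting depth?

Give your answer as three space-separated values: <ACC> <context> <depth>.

Event 1 (EXEC): [MAIN] PC=0: NOP
Event 2 (EXEC): [MAIN] PC=1: DEC 2 -> ACC=-2
Event 3 (EXEC): [MAIN] PC=2: INC 2 -> ACC=0
Event 4 (INT 0): INT 0 arrives: push (MAIN, PC=3), enter IRQ0 at PC=0 (depth now 1)
Event 5 (EXEC): [IRQ0] PC=0: DEC 3 -> ACC=-3
Event 6 (EXEC): [IRQ0] PC=1: INC 4 -> ACC=1
Event 7 (EXEC): [IRQ0] PC=2: IRET -> resume MAIN at PC=3 (depth now 0)
Event 8 (EXEC): [MAIN] PC=3: INC 4 -> ACC=5
Event 9 (EXEC): [MAIN] PC=4: DEC 2 -> ACC=3
Event 10 (INT 0): INT 0 arrives: push (MAIN, PC=5), enter IRQ0 at PC=0 (depth now 1)
Event 11 (EXEC): [IRQ0] PC=0: DEC 3 -> ACC=0
Event 12 (INT 0): INT 0 arrives: push (IRQ0, PC=1), enter IRQ0 at PC=0 (depth now 2)
Event 13 (EXEC): [IRQ0] PC=0: DEC 3 -> ACC=-3
Event 14 (EXEC): [IRQ0] PC=1: INC 4 -> ACC=1
Event 15 (EXEC): [IRQ0] PC=2: IRET -> resume IRQ0 at PC=1 (depth now 1)
Event 16 (INT 0): INT 0 arrives: push (IRQ0, PC=1), enter IRQ0 at PC=0 (depth now 2)
Event 17 (EXEC): [IRQ0] PC=0: DEC 3 -> ACC=-2
Event 18 (EXEC): [IRQ0] PC=1: INC 4 -> ACC=2
Event 19 (EXEC): [IRQ0] PC=2: IRET -> resume IRQ0 at PC=1 (depth now 1)
Event 20 (EXEC): [IRQ0] PC=1: INC 4 -> ACC=6
Event 21 (EXEC): [IRQ0] PC=2: IRET -> resume MAIN at PC=5 (depth now 0)
Event 22 (EXEC): [MAIN] PC=5: INC 4 -> ACC=10
Event 23 (INT 0): INT 0 arrives: push (MAIN, PC=6), enter IRQ0 at PC=0 (depth now 1)
Event 24 (EXEC): [IRQ0] PC=0: DEC 3 -> ACC=7
Event 25 (INT 0): INT 0 arrives: push (IRQ0, PC=1), enter IRQ0 at PC=0 (depth now 2)
Event 26 (EXEC): [IRQ0] PC=0: DEC 3 -> ACC=4
Event 27 (EXEC): [IRQ0] PC=1: INC 4 -> ACC=8
Event 28 (EXEC): [IRQ0] PC=2: IRET -> resume IRQ0 at PC=1 (depth now 1)
Event 29 (EXEC): [IRQ0] PC=1: INC 4 -> ACC=12
Event 30 (EXEC): [IRQ0] PC=2: IRET -> resume MAIN at PC=6 (depth now 0)
Event 31 (EXEC): [MAIN] PC=6: INC 3 -> ACC=15
Event 32 (EXEC): [MAIN] PC=7: HALT

Answer: 15 MAIN 0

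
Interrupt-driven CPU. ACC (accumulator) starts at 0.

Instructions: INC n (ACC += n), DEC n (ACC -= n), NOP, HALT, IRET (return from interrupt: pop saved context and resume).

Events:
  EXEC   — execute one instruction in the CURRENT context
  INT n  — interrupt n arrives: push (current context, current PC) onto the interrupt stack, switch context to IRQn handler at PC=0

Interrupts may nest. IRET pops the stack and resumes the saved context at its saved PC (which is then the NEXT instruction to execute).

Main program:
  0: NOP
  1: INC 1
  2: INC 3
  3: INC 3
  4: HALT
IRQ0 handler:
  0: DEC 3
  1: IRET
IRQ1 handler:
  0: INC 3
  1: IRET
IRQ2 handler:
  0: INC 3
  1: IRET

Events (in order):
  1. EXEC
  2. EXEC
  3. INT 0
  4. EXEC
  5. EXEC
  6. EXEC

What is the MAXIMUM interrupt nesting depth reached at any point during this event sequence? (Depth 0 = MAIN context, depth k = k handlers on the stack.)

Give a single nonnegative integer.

Event 1 (EXEC): [MAIN] PC=0: NOP [depth=0]
Event 2 (EXEC): [MAIN] PC=1: INC 1 -> ACC=1 [depth=0]
Event 3 (INT 0): INT 0 arrives: push (MAIN, PC=2), enter IRQ0 at PC=0 (depth now 1) [depth=1]
Event 4 (EXEC): [IRQ0] PC=0: DEC 3 -> ACC=-2 [depth=1]
Event 5 (EXEC): [IRQ0] PC=1: IRET -> resume MAIN at PC=2 (depth now 0) [depth=0]
Event 6 (EXEC): [MAIN] PC=2: INC 3 -> ACC=1 [depth=0]
Max depth observed: 1

Answer: 1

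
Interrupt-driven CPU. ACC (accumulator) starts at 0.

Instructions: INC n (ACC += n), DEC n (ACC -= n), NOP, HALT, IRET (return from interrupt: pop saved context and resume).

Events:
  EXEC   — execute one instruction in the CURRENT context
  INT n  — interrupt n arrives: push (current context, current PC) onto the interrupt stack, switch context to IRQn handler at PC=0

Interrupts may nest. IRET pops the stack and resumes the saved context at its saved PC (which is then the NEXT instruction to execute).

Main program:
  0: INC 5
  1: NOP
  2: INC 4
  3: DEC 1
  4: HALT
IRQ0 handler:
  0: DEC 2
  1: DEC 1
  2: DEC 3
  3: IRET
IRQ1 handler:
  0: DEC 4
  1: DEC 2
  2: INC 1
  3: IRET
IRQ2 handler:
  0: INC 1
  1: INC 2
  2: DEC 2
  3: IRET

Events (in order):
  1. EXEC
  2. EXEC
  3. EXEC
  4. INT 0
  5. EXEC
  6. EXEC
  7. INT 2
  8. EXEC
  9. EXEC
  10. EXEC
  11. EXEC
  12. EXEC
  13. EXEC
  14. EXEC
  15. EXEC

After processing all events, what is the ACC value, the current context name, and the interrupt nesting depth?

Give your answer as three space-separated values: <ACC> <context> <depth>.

Answer: 3 MAIN 0

Derivation:
Event 1 (EXEC): [MAIN] PC=0: INC 5 -> ACC=5
Event 2 (EXEC): [MAIN] PC=1: NOP
Event 3 (EXEC): [MAIN] PC=2: INC 4 -> ACC=9
Event 4 (INT 0): INT 0 arrives: push (MAIN, PC=3), enter IRQ0 at PC=0 (depth now 1)
Event 5 (EXEC): [IRQ0] PC=0: DEC 2 -> ACC=7
Event 6 (EXEC): [IRQ0] PC=1: DEC 1 -> ACC=6
Event 7 (INT 2): INT 2 arrives: push (IRQ0, PC=2), enter IRQ2 at PC=0 (depth now 2)
Event 8 (EXEC): [IRQ2] PC=0: INC 1 -> ACC=7
Event 9 (EXEC): [IRQ2] PC=1: INC 2 -> ACC=9
Event 10 (EXEC): [IRQ2] PC=2: DEC 2 -> ACC=7
Event 11 (EXEC): [IRQ2] PC=3: IRET -> resume IRQ0 at PC=2 (depth now 1)
Event 12 (EXEC): [IRQ0] PC=2: DEC 3 -> ACC=4
Event 13 (EXEC): [IRQ0] PC=3: IRET -> resume MAIN at PC=3 (depth now 0)
Event 14 (EXEC): [MAIN] PC=3: DEC 1 -> ACC=3
Event 15 (EXEC): [MAIN] PC=4: HALT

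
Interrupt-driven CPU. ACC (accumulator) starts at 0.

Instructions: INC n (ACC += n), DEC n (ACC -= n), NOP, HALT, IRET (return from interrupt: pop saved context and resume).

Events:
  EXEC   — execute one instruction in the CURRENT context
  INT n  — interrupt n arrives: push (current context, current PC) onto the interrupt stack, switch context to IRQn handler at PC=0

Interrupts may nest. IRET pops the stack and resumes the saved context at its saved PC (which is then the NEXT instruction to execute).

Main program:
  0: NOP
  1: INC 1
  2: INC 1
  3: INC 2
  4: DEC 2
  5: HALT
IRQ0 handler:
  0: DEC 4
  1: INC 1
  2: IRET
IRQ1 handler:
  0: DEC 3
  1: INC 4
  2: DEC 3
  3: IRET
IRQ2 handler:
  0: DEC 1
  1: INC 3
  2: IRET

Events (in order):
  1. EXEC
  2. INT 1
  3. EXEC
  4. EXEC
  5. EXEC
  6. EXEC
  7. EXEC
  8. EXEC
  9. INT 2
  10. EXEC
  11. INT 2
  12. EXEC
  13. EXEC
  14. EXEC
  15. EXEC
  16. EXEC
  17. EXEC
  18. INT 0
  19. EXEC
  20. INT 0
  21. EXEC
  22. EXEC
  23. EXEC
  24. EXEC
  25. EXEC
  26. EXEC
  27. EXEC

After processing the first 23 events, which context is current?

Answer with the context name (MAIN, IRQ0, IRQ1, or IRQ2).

Answer: IRQ0

Derivation:
Event 1 (EXEC): [MAIN] PC=0: NOP
Event 2 (INT 1): INT 1 arrives: push (MAIN, PC=1), enter IRQ1 at PC=0 (depth now 1)
Event 3 (EXEC): [IRQ1] PC=0: DEC 3 -> ACC=-3
Event 4 (EXEC): [IRQ1] PC=1: INC 4 -> ACC=1
Event 5 (EXEC): [IRQ1] PC=2: DEC 3 -> ACC=-2
Event 6 (EXEC): [IRQ1] PC=3: IRET -> resume MAIN at PC=1 (depth now 0)
Event 7 (EXEC): [MAIN] PC=1: INC 1 -> ACC=-1
Event 8 (EXEC): [MAIN] PC=2: INC 1 -> ACC=0
Event 9 (INT 2): INT 2 arrives: push (MAIN, PC=3), enter IRQ2 at PC=0 (depth now 1)
Event 10 (EXEC): [IRQ2] PC=0: DEC 1 -> ACC=-1
Event 11 (INT 2): INT 2 arrives: push (IRQ2, PC=1), enter IRQ2 at PC=0 (depth now 2)
Event 12 (EXEC): [IRQ2] PC=0: DEC 1 -> ACC=-2
Event 13 (EXEC): [IRQ2] PC=1: INC 3 -> ACC=1
Event 14 (EXEC): [IRQ2] PC=2: IRET -> resume IRQ2 at PC=1 (depth now 1)
Event 15 (EXEC): [IRQ2] PC=1: INC 3 -> ACC=4
Event 16 (EXEC): [IRQ2] PC=2: IRET -> resume MAIN at PC=3 (depth now 0)
Event 17 (EXEC): [MAIN] PC=3: INC 2 -> ACC=6
Event 18 (INT 0): INT 0 arrives: push (MAIN, PC=4), enter IRQ0 at PC=0 (depth now 1)
Event 19 (EXEC): [IRQ0] PC=0: DEC 4 -> ACC=2
Event 20 (INT 0): INT 0 arrives: push (IRQ0, PC=1), enter IRQ0 at PC=0 (depth now 2)
Event 21 (EXEC): [IRQ0] PC=0: DEC 4 -> ACC=-2
Event 22 (EXEC): [IRQ0] PC=1: INC 1 -> ACC=-1
Event 23 (EXEC): [IRQ0] PC=2: IRET -> resume IRQ0 at PC=1 (depth now 1)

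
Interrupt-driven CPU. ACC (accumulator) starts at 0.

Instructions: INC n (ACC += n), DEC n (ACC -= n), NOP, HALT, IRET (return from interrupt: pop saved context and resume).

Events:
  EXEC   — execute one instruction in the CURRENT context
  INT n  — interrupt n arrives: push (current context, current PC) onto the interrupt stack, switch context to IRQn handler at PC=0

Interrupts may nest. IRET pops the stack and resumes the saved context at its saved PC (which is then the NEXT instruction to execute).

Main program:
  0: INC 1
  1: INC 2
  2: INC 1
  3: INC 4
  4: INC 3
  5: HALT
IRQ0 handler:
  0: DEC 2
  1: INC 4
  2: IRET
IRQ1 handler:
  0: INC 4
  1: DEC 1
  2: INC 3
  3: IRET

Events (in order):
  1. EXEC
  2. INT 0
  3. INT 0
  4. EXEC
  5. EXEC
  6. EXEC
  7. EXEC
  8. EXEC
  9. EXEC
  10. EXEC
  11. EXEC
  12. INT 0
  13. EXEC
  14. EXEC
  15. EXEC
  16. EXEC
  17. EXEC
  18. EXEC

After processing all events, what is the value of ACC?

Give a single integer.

Event 1 (EXEC): [MAIN] PC=0: INC 1 -> ACC=1
Event 2 (INT 0): INT 0 arrives: push (MAIN, PC=1), enter IRQ0 at PC=0 (depth now 1)
Event 3 (INT 0): INT 0 arrives: push (IRQ0, PC=0), enter IRQ0 at PC=0 (depth now 2)
Event 4 (EXEC): [IRQ0] PC=0: DEC 2 -> ACC=-1
Event 5 (EXEC): [IRQ0] PC=1: INC 4 -> ACC=3
Event 6 (EXEC): [IRQ0] PC=2: IRET -> resume IRQ0 at PC=0 (depth now 1)
Event 7 (EXEC): [IRQ0] PC=0: DEC 2 -> ACC=1
Event 8 (EXEC): [IRQ0] PC=1: INC 4 -> ACC=5
Event 9 (EXEC): [IRQ0] PC=2: IRET -> resume MAIN at PC=1 (depth now 0)
Event 10 (EXEC): [MAIN] PC=1: INC 2 -> ACC=7
Event 11 (EXEC): [MAIN] PC=2: INC 1 -> ACC=8
Event 12 (INT 0): INT 0 arrives: push (MAIN, PC=3), enter IRQ0 at PC=0 (depth now 1)
Event 13 (EXEC): [IRQ0] PC=0: DEC 2 -> ACC=6
Event 14 (EXEC): [IRQ0] PC=1: INC 4 -> ACC=10
Event 15 (EXEC): [IRQ0] PC=2: IRET -> resume MAIN at PC=3 (depth now 0)
Event 16 (EXEC): [MAIN] PC=3: INC 4 -> ACC=14
Event 17 (EXEC): [MAIN] PC=4: INC 3 -> ACC=17
Event 18 (EXEC): [MAIN] PC=5: HALT

Answer: 17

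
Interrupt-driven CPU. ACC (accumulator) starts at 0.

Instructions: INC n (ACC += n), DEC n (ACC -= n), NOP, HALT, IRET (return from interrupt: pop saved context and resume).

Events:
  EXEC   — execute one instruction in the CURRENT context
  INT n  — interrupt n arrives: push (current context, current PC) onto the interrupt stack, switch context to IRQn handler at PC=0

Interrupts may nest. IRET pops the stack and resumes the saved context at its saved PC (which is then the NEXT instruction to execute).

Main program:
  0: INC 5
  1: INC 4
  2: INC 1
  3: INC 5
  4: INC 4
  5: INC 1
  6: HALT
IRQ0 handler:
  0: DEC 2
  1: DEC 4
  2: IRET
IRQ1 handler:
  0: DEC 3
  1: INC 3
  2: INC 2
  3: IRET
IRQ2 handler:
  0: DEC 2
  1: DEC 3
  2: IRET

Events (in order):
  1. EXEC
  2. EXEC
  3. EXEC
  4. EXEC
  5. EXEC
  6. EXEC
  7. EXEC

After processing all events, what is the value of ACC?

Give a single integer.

Event 1 (EXEC): [MAIN] PC=0: INC 5 -> ACC=5
Event 2 (EXEC): [MAIN] PC=1: INC 4 -> ACC=9
Event 3 (EXEC): [MAIN] PC=2: INC 1 -> ACC=10
Event 4 (EXEC): [MAIN] PC=3: INC 5 -> ACC=15
Event 5 (EXEC): [MAIN] PC=4: INC 4 -> ACC=19
Event 6 (EXEC): [MAIN] PC=5: INC 1 -> ACC=20
Event 7 (EXEC): [MAIN] PC=6: HALT

Answer: 20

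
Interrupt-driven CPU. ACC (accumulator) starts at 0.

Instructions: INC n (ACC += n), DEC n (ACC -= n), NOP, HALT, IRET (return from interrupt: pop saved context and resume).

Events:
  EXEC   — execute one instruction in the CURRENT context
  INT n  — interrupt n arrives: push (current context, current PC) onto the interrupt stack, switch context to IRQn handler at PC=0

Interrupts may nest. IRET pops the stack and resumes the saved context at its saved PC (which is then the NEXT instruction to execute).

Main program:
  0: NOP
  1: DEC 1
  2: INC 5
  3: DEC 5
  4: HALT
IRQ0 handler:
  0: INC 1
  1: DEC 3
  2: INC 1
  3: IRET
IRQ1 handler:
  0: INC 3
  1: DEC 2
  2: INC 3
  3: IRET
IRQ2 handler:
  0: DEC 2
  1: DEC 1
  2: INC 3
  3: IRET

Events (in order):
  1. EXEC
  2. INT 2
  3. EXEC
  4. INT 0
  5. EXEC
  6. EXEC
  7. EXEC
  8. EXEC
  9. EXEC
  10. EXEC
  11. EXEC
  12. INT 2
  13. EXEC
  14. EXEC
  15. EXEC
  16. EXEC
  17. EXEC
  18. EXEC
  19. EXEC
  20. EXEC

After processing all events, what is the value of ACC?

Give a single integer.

Answer: -2

Derivation:
Event 1 (EXEC): [MAIN] PC=0: NOP
Event 2 (INT 2): INT 2 arrives: push (MAIN, PC=1), enter IRQ2 at PC=0 (depth now 1)
Event 3 (EXEC): [IRQ2] PC=0: DEC 2 -> ACC=-2
Event 4 (INT 0): INT 0 arrives: push (IRQ2, PC=1), enter IRQ0 at PC=0 (depth now 2)
Event 5 (EXEC): [IRQ0] PC=0: INC 1 -> ACC=-1
Event 6 (EXEC): [IRQ0] PC=1: DEC 3 -> ACC=-4
Event 7 (EXEC): [IRQ0] PC=2: INC 1 -> ACC=-3
Event 8 (EXEC): [IRQ0] PC=3: IRET -> resume IRQ2 at PC=1 (depth now 1)
Event 9 (EXEC): [IRQ2] PC=1: DEC 1 -> ACC=-4
Event 10 (EXEC): [IRQ2] PC=2: INC 3 -> ACC=-1
Event 11 (EXEC): [IRQ2] PC=3: IRET -> resume MAIN at PC=1 (depth now 0)
Event 12 (INT 2): INT 2 arrives: push (MAIN, PC=1), enter IRQ2 at PC=0 (depth now 1)
Event 13 (EXEC): [IRQ2] PC=0: DEC 2 -> ACC=-3
Event 14 (EXEC): [IRQ2] PC=1: DEC 1 -> ACC=-4
Event 15 (EXEC): [IRQ2] PC=2: INC 3 -> ACC=-1
Event 16 (EXEC): [IRQ2] PC=3: IRET -> resume MAIN at PC=1 (depth now 0)
Event 17 (EXEC): [MAIN] PC=1: DEC 1 -> ACC=-2
Event 18 (EXEC): [MAIN] PC=2: INC 5 -> ACC=3
Event 19 (EXEC): [MAIN] PC=3: DEC 5 -> ACC=-2
Event 20 (EXEC): [MAIN] PC=4: HALT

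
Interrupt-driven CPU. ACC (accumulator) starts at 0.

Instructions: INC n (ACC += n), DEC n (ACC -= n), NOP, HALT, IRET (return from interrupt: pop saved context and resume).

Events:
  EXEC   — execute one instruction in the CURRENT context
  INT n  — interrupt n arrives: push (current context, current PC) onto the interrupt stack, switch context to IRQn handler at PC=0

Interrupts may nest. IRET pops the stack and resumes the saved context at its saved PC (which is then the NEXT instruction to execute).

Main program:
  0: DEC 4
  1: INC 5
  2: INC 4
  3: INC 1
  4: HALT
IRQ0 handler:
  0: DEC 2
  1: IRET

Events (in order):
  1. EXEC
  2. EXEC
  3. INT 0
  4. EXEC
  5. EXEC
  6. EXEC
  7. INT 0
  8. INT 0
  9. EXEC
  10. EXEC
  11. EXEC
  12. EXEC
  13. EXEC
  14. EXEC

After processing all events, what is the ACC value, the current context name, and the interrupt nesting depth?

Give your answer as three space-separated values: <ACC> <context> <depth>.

Event 1 (EXEC): [MAIN] PC=0: DEC 4 -> ACC=-4
Event 2 (EXEC): [MAIN] PC=1: INC 5 -> ACC=1
Event 3 (INT 0): INT 0 arrives: push (MAIN, PC=2), enter IRQ0 at PC=0 (depth now 1)
Event 4 (EXEC): [IRQ0] PC=0: DEC 2 -> ACC=-1
Event 5 (EXEC): [IRQ0] PC=1: IRET -> resume MAIN at PC=2 (depth now 0)
Event 6 (EXEC): [MAIN] PC=2: INC 4 -> ACC=3
Event 7 (INT 0): INT 0 arrives: push (MAIN, PC=3), enter IRQ0 at PC=0 (depth now 1)
Event 8 (INT 0): INT 0 arrives: push (IRQ0, PC=0), enter IRQ0 at PC=0 (depth now 2)
Event 9 (EXEC): [IRQ0] PC=0: DEC 2 -> ACC=1
Event 10 (EXEC): [IRQ0] PC=1: IRET -> resume IRQ0 at PC=0 (depth now 1)
Event 11 (EXEC): [IRQ0] PC=0: DEC 2 -> ACC=-1
Event 12 (EXEC): [IRQ0] PC=1: IRET -> resume MAIN at PC=3 (depth now 0)
Event 13 (EXEC): [MAIN] PC=3: INC 1 -> ACC=0
Event 14 (EXEC): [MAIN] PC=4: HALT

Answer: 0 MAIN 0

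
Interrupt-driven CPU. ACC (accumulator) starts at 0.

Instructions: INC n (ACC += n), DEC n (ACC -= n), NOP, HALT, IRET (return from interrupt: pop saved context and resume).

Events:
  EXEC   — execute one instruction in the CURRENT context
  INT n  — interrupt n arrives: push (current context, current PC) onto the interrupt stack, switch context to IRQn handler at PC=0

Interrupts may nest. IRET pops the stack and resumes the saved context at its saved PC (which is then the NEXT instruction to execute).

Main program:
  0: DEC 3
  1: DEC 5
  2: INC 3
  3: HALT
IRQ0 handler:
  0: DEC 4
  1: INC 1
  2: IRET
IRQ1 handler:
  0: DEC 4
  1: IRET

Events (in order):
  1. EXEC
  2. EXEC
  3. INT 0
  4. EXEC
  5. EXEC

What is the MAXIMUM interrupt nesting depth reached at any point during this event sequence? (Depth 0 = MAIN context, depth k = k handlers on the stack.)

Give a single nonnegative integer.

Event 1 (EXEC): [MAIN] PC=0: DEC 3 -> ACC=-3 [depth=0]
Event 2 (EXEC): [MAIN] PC=1: DEC 5 -> ACC=-8 [depth=0]
Event 3 (INT 0): INT 0 arrives: push (MAIN, PC=2), enter IRQ0 at PC=0 (depth now 1) [depth=1]
Event 4 (EXEC): [IRQ0] PC=0: DEC 4 -> ACC=-12 [depth=1]
Event 5 (EXEC): [IRQ0] PC=1: INC 1 -> ACC=-11 [depth=1]
Max depth observed: 1

Answer: 1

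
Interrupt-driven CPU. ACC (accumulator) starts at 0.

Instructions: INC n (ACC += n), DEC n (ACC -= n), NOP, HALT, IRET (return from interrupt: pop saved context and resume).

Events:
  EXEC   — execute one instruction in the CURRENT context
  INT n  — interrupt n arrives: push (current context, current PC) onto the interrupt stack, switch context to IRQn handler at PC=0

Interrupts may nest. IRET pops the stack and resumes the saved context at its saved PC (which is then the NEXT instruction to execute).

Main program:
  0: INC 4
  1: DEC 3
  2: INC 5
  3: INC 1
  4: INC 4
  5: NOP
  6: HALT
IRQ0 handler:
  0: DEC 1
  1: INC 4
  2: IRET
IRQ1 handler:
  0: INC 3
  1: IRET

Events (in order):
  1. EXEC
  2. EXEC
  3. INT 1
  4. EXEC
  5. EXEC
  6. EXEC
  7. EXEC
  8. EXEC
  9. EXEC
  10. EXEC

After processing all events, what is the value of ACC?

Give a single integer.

Answer: 14

Derivation:
Event 1 (EXEC): [MAIN] PC=0: INC 4 -> ACC=4
Event 2 (EXEC): [MAIN] PC=1: DEC 3 -> ACC=1
Event 3 (INT 1): INT 1 arrives: push (MAIN, PC=2), enter IRQ1 at PC=0 (depth now 1)
Event 4 (EXEC): [IRQ1] PC=0: INC 3 -> ACC=4
Event 5 (EXEC): [IRQ1] PC=1: IRET -> resume MAIN at PC=2 (depth now 0)
Event 6 (EXEC): [MAIN] PC=2: INC 5 -> ACC=9
Event 7 (EXEC): [MAIN] PC=3: INC 1 -> ACC=10
Event 8 (EXEC): [MAIN] PC=4: INC 4 -> ACC=14
Event 9 (EXEC): [MAIN] PC=5: NOP
Event 10 (EXEC): [MAIN] PC=6: HALT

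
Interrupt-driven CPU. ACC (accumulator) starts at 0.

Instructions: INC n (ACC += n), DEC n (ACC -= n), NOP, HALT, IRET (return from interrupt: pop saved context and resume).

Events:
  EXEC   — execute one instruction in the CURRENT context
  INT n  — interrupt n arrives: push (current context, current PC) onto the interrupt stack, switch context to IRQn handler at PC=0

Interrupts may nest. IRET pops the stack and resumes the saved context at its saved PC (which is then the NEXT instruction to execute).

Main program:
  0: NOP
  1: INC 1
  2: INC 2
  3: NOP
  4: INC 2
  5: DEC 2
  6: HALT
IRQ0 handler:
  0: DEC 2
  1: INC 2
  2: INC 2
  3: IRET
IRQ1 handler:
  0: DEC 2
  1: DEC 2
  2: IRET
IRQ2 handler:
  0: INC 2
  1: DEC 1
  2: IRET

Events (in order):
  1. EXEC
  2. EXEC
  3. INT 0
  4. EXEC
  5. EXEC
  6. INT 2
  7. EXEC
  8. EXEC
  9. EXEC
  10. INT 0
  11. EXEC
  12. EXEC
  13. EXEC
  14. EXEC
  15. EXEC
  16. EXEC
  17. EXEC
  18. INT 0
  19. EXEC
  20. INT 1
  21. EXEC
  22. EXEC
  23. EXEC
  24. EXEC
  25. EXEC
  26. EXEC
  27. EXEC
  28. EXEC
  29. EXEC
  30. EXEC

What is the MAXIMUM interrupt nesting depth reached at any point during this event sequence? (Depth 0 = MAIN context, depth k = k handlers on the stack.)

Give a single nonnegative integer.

Answer: 2

Derivation:
Event 1 (EXEC): [MAIN] PC=0: NOP [depth=0]
Event 2 (EXEC): [MAIN] PC=1: INC 1 -> ACC=1 [depth=0]
Event 3 (INT 0): INT 0 arrives: push (MAIN, PC=2), enter IRQ0 at PC=0 (depth now 1) [depth=1]
Event 4 (EXEC): [IRQ0] PC=0: DEC 2 -> ACC=-1 [depth=1]
Event 5 (EXEC): [IRQ0] PC=1: INC 2 -> ACC=1 [depth=1]
Event 6 (INT 2): INT 2 arrives: push (IRQ0, PC=2), enter IRQ2 at PC=0 (depth now 2) [depth=2]
Event 7 (EXEC): [IRQ2] PC=0: INC 2 -> ACC=3 [depth=2]
Event 8 (EXEC): [IRQ2] PC=1: DEC 1 -> ACC=2 [depth=2]
Event 9 (EXEC): [IRQ2] PC=2: IRET -> resume IRQ0 at PC=2 (depth now 1) [depth=1]
Event 10 (INT 0): INT 0 arrives: push (IRQ0, PC=2), enter IRQ0 at PC=0 (depth now 2) [depth=2]
Event 11 (EXEC): [IRQ0] PC=0: DEC 2 -> ACC=0 [depth=2]
Event 12 (EXEC): [IRQ0] PC=1: INC 2 -> ACC=2 [depth=2]
Event 13 (EXEC): [IRQ0] PC=2: INC 2 -> ACC=4 [depth=2]
Event 14 (EXEC): [IRQ0] PC=3: IRET -> resume IRQ0 at PC=2 (depth now 1) [depth=1]
Event 15 (EXEC): [IRQ0] PC=2: INC 2 -> ACC=6 [depth=1]
Event 16 (EXEC): [IRQ0] PC=3: IRET -> resume MAIN at PC=2 (depth now 0) [depth=0]
Event 17 (EXEC): [MAIN] PC=2: INC 2 -> ACC=8 [depth=0]
Event 18 (INT 0): INT 0 arrives: push (MAIN, PC=3), enter IRQ0 at PC=0 (depth now 1) [depth=1]
Event 19 (EXEC): [IRQ0] PC=0: DEC 2 -> ACC=6 [depth=1]
Event 20 (INT 1): INT 1 arrives: push (IRQ0, PC=1), enter IRQ1 at PC=0 (depth now 2) [depth=2]
Event 21 (EXEC): [IRQ1] PC=0: DEC 2 -> ACC=4 [depth=2]
Event 22 (EXEC): [IRQ1] PC=1: DEC 2 -> ACC=2 [depth=2]
Event 23 (EXEC): [IRQ1] PC=2: IRET -> resume IRQ0 at PC=1 (depth now 1) [depth=1]
Event 24 (EXEC): [IRQ0] PC=1: INC 2 -> ACC=4 [depth=1]
Event 25 (EXEC): [IRQ0] PC=2: INC 2 -> ACC=6 [depth=1]
Event 26 (EXEC): [IRQ0] PC=3: IRET -> resume MAIN at PC=3 (depth now 0) [depth=0]
Event 27 (EXEC): [MAIN] PC=3: NOP [depth=0]
Event 28 (EXEC): [MAIN] PC=4: INC 2 -> ACC=8 [depth=0]
Event 29 (EXEC): [MAIN] PC=5: DEC 2 -> ACC=6 [depth=0]
Event 30 (EXEC): [MAIN] PC=6: HALT [depth=0]
Max depth observed: 2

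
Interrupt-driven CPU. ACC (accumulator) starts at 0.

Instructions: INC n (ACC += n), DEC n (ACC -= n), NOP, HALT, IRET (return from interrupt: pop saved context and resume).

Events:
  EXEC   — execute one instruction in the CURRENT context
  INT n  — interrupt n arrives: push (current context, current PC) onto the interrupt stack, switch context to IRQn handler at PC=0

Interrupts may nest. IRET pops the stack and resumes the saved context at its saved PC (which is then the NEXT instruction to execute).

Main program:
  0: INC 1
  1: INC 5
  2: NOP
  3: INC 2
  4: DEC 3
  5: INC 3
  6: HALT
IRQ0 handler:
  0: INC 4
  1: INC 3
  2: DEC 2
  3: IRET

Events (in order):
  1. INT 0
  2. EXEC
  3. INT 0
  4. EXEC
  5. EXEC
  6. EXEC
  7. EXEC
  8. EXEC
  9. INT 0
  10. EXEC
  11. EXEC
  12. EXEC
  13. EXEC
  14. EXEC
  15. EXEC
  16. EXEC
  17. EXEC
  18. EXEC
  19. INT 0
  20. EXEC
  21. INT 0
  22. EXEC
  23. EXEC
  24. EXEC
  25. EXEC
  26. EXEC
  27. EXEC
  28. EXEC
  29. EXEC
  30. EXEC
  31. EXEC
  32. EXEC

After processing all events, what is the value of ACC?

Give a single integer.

Answer: 33

Derivation:
Event 1 (INT 0): INT 0 arrives: push (MAIN, PC=0), enter IRQ0 at PC=0 (depth now 1)
Event 2 (EXEC): [IRQ0] PC=0: INC 4 -> ACC=4
Event 3 (INT 0): INT 0 arrives: push (IRQ0, PC=1), enter IRQ0 at PC=0 (depth now 2)
Event 4 (EXEC): [IRQ0] PC=0: INC 4 -> ACC=8
Event 5 (EXEC): [IRQ0] PC=1: INC 3 -> ACC=11
Event 6 (EXEC): [IRQ0] PC=2: DEC 2 -> ACC=9
Event 7 (EXEC): [IRQ0] PC=3: IRET -> resume IRQ0 at PC=1 (depth now 1)
Event 8 (EXEC): [IRQ0] PC=1: INC 3 -> ACC=12
Event 9 (INT 0): INT 0 arrives: push (IRQ0, PC=2), enter IRQ0 at PC=0 (depth now 2)
Event 10 (EXEC): [IRQ0] PC=0: INC 4 -> ACC=16
Event 11 (EXEC): [IRQ0] PC=1: INC 3 -> ACC=19
Event 12 (EXEC): [IRQ0] PC=2: DEC 2 -> ACC=17
Event 13 (EXEC): [IRQ0] PC=3: IRET -> resume IRQ0 at PC=2 (depth now 1)
Event 14 (EXEC): [IRQ0] PC=2: DEC 2 -> ACC=15
Event 15 (EXEC): [IRQ0] PC=3: IRET -> resume MAIN at PC=0 (depth now 0)
Event 16 (EXEC): [MAIN] PC=0: INC 1 -> ACC=16
Event 17 (EXEC): [MAIN] PC=1: INC 5 -> ACC=21
Event 18 (EXEC): [MAIN] PC=2: NOP
Event 19 (INT 0): INT 0 arrives: push (MAIN, PC=3), enter IRQ0 at PC=0 (depth now 1)
Event 20 (EXEC): [IRQ0] PC=0: INC 4 -> ACC=25
Event 21 (INT 0): INT 0 arrives: push (IRQ0, PC=1), enter IRQ0 at PC=0 (depth now 2)
Event 22 (EXEC): [IRQ0] PC=0: INC 4 -> ACC=29
Event 23 (EXEC): [IRQ0] PC=1: INC 3 -> ACC=32
Event 24 (EXEC): [IRQ0] PC=2: DEC 2 -> ACC=30
Event 25 (EXEC): [IRQ0] PC=3: IRET -> resume IRQ0 at PC=1 (depth now 1)
Event 26 (EXEC): [IRQ0] PC=1: INC 3 -> ACC=33
Event 27 (EXEC): [IRQ0] PC=2: DEC 2 -> ACC=31
Event 28 (EXEC): [IRQ0] PC=3: IRET -> resume MAIN at PC=3 (depth now 0)
Event 29 (EXEC): [MAIN] PC=3: INC 2 -> ACC=33
Event 30 (EXEC): [MAIN] PC=4: DEC 3 -> ACC=30
Event 31 (EXEC): [MAIN] PC=5: INC 3 -> ACC=33
Event 32 (EXEC): [MAIN] PC=6: HALT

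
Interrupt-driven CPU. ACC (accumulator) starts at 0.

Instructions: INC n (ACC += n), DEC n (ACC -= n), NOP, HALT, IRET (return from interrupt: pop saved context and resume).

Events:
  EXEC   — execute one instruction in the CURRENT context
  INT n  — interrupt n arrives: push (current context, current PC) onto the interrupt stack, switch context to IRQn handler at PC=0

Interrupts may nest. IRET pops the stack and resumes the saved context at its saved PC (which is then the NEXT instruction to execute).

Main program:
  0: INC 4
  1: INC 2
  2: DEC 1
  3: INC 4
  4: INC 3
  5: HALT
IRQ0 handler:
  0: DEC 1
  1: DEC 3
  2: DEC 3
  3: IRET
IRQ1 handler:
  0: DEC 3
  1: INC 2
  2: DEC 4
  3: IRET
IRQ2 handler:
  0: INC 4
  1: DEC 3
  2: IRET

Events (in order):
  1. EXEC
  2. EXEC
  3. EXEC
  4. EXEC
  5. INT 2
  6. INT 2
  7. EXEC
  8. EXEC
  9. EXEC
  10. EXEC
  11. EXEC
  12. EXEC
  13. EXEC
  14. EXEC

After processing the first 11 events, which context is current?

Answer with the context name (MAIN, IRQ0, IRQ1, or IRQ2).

Answer: IRQ2

Derivation:
Event 1 (EXEC): [MAIN] PC=0: INC 4 -> ACC=4
Event 2 (EXEC): [MAIN] PC=1: INC 2 -> ACC=6
Event 3 (EXEC): [MAIN] PC=2: DEC 1 -> ACC=5
Event 4 (EXEC): [MAIN] PC=3: INC 4 -> ACC=9
Event 5 (INT 2): INT 2 arrives: push (MAIN, PC=4), enter IRQ2 at PC=0 (depth now 1)
Event 6 (INT 2): INT 2 arrives: push (IRQ2, PC=0), enter IRQ2 at PC=0 (depth now 2)
Event 7 (EXEC): [IRQ2] PC=0: INC 4 -> ACC=13
Event 8 (EXEC): [IRQ2] PC=1: DEC 3 -> ACC=10
Event 9 (EXEC): [IRQ2] PC=2: IRET -> resume IRQ2 at PC=0 (depth now 1)
Event 10 (EXEC): [IRQ2] PC=0: INC 4 -> ACC=14
Event 11 (EXEC): [IRQ2] PC=1: DEC 3 -> ACC=11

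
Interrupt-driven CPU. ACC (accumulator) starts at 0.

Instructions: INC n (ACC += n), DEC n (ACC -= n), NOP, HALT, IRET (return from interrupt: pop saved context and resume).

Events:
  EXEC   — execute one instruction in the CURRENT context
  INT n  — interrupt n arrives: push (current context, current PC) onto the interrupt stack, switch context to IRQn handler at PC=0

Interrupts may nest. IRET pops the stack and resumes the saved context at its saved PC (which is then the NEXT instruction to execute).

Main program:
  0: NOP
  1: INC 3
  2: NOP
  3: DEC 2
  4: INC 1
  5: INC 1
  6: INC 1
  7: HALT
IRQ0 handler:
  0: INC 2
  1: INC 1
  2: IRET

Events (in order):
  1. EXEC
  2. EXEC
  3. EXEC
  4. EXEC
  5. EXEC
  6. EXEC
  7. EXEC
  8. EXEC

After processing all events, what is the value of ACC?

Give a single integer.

Event 1 (EXEC): [MAIN] PC=0: NOP
Event 2 (EXEC): [MAIN] PC=1: INC 3 -> ACC=3
Event 3 (EXEC): [MAIN] PC=2: NOP
Event 4 (EXEC): [MAIN] PC=3: DEC 2 -> ACC=1
Event 5 (EXEC): [MAIN] PC=4: INC 1 -> ACC=2
Event 6 (EXEC): [MAIN] PC=5: INC 1 -> ACC=3
Event 7 (EXEC): [MAIN] PC=6: INC 1 -> ACC=4
Event 8 (EXEC): [MAIN] PC=7: HALT

Answer: 4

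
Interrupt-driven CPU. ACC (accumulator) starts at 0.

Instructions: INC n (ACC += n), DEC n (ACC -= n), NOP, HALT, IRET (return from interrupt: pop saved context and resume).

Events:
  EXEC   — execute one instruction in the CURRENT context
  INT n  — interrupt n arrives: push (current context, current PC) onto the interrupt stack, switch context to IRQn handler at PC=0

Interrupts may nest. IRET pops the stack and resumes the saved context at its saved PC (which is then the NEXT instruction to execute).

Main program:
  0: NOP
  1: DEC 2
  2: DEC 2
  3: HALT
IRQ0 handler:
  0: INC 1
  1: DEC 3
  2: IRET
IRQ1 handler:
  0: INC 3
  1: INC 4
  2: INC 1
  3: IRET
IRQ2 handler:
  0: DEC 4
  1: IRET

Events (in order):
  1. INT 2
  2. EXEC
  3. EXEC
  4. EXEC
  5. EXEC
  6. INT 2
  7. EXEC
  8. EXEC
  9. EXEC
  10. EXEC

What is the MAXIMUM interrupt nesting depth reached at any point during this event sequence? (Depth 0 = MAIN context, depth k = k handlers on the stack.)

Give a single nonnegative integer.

Answer: 1

Derivation:
Event 1 (INT 2): INT 2 arrives: push (MAIN, PC=0), enter IRQ2 at PC=0 (depth now 1) [depth=1]
Event 2 (EXEC): [IRQ2] PC=0: DEC 4 -> ACC=-4 [depth=1]
Event 3 (EXEC): [IRQ2] PC=1: IRET -> resume MAIN at PC=0 (depth now 0) [depth=0]
Event 4 (EXEC): [MAIN] PC=0: NOP [depth=0]
Event 5 (EXEC): [MAIN] PC=1: DEC 2 -> ACC=-6 [depth=0]
Event 6 (INT 2): INT 2 arrives: push (MAIN, PC=2), enter IRQ2 at PC=0 (depth now 1) [depth=1]
Event 7 (EXEC): [IRQ2] PC=0: DEC 4 -> ACC=-10 [depth=1]
Event 8 (EXEC): [IRQ2] PC=1: IRET -> resume MAIN at PC=2 (depth now 0) [depth=0]
Event 9 (EXEC): [MAIN] PC=2: DEC 2 -> ACC=-12 [depth=0]
Event 10 (EXEC): [MAIN] PC=3: HALT [depth=0]
Max depth observed: 1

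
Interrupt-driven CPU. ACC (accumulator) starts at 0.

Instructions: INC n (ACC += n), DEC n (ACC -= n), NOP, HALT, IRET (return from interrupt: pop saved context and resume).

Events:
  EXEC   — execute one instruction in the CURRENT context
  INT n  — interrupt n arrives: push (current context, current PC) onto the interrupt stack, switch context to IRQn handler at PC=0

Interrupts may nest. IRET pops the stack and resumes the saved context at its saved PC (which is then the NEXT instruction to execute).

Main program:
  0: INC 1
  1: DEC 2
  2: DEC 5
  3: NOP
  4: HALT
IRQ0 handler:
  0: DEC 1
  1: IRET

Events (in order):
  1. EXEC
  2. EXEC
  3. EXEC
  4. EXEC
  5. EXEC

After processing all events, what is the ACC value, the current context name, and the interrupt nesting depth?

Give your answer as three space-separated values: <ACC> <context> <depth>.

Answer: -6 MAIN 0

Derivation:
Event 1 (EXEC): [MAIN] PC=0: INC 1 -> ACC=1
Event 2 (EXEC): [MAIN] PC=1: DEC 2 -> ACC=-1
Event 3 (EXEC): [MAIN] PC=2: DEC 5 -> ACC=-6
Event 4 (EXEC): [MAIN] PC=3: NOP
Event 5 (EXEC): [MAIN] PC=4: HALT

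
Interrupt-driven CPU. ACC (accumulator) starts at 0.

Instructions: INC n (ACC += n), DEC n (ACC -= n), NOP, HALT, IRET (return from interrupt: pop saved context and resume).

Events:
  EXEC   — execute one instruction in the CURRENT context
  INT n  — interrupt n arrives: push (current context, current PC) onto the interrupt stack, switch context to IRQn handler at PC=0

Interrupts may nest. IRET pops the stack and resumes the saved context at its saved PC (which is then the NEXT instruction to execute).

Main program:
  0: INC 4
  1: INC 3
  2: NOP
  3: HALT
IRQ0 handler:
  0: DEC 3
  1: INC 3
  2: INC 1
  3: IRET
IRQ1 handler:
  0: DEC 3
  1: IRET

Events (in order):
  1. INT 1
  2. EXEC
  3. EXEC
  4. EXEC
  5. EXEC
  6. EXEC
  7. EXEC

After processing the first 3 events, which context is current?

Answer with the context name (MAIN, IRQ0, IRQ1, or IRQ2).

Event 1 (INT 1): INT 1 arrives: push (MAIN, PC=0), enter IRQ1 at PC=0 (depth now 1)
Event 2 (EXEC): [IRQ1] PC=0: DEC 3 -> ACC=-3
Event 3 (EXEC): [IRQ1] PC=1: IRET -> resume MAIN at PC=0 (depth now 0)

Answer: MAIN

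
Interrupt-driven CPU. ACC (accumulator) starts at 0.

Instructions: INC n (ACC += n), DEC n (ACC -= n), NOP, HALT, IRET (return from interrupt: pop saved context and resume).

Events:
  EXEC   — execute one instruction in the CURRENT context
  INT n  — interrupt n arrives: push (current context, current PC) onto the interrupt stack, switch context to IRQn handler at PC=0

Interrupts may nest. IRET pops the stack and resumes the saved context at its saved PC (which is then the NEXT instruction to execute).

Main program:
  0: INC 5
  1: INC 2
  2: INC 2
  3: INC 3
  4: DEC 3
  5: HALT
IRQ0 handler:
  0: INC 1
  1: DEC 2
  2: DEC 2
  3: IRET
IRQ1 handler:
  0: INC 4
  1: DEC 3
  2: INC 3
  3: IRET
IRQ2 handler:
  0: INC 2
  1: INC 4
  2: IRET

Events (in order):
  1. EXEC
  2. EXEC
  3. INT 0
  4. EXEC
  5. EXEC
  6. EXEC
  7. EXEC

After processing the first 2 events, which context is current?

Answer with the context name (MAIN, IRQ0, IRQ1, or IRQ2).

Answer: MAIN

Derivation:
Event 1 (EXEC): [MAIN] PC=0: INC 5 -> ACC=5
Event 2 (EXEC): [MAIN] PC=1: INC 2 -> ACC=7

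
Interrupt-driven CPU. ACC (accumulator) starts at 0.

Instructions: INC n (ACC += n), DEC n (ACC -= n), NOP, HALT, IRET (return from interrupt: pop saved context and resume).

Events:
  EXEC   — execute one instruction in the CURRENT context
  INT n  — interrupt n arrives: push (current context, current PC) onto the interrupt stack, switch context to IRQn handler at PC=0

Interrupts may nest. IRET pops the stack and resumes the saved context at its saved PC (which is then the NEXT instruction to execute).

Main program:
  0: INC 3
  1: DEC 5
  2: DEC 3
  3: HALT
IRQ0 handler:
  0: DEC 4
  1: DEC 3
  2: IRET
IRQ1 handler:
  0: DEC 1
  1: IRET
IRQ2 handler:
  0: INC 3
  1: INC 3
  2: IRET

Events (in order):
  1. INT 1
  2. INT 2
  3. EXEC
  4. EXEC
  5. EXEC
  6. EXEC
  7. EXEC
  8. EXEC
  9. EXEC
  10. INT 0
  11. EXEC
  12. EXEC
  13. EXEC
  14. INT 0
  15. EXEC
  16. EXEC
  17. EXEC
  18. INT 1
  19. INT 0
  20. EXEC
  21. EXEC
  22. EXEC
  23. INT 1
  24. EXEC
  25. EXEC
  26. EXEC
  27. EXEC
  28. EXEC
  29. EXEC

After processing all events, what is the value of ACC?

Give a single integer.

Answer: -23

Derivation:
Event 1 (INT 1): INT 1 arrives: push (MAIN, PC=0), enter IRQ1 at PC=0 (depth now 1)
Event 2 (INT 2): INT 2 arrives: push (IRQ1, PC=0), enter IRQ2 at PC=0 (depth now 2)
Event 3 (EXEC): [IRQ2] PC=0: INC 3 -> ACC=3
Event 4 (EXEC): [IRQ2] PC=1: INC 3 -> ACC=6
Event 5 (EXEC): [IRQ2] PC=2: IRET -> resume IRQ1 at PC=0 (depth now 1)
Event 6 (EXEC): [IRQ1] PC=0: DEC 1 -> ACC=5
Event 7 (EXEC): [IRQ1] PC=1: IRET -> resume MAIN at PC=0 (depth now 0)
Event 8 (EXEC): [MAIN] PC=0: INC 3 -> ACC=8
Event 9 (EXEC): [MAIN] PC=1: DEC 5 -> ACC=3
Event 10 (INT 0): INT 0 arrives: push (MAIN, PC=2), enter IRQ0 at PC=0 (depth now 1)
Event 11 (EXEC): [IRQ0] PC=0: DEC 4 -> ACC=-1
Event 12 (EXEC): [IRQ0] PC=1: DEC 3 -> ACC=-4
Event 13 (EXEC): [IRQ0] PC=2: IRET -> resume MAIN at PC=2 (depth now 0)
Event 14 (INT 0): INT 0 arrives: push (MAIN, PC=2), enter IRQ0 at PC=0 (depth now 1)
Event 15 (EXEC): [IRQ0] PC=0: DEC 4 -> ACC=-8
Event 16 (EXEC): [IRQ0] PC=1: DEC 3 -> ACC=-11
Event 17 (EXEC): [IRQ0] PC=2: IRET -> resume MAIN at PC=2 (depth now 0)
Event 18 (INT 1): INT 1 arrives: push (MAIN, PC=2), enter IRQ1 at PC=0 (depth now 1)
Event 19 (INT 0): INT 0 arrives: push (IRQ1, PC=0), enter IRQ0 at PC=0 (depth now 2)
Event 20 (EXEC): [IRQ0] PC=0: DEC 4 -> ACC=-15
Event 21 (EXEC): [IRQ0] PC=1: DEC 3 -> ACC=-18
Event 22 (EXEC): [IRQ0] PC=2: IRET -> resume IRQ1 at PC=0 (depth now 1)
Event 23 (INT 1): INT 1 arrives: push (IRQ1, PC=0), enter IRQ1 at PC=0 (depth now 2)
Event 24 (EXEC): [IRQ1] PC=0: DEC 1 -> ACC=-19
Event 25 (EXEC): [IRQ1] PC=1: IRET -> resume IRQ1 at PC=0 (depth now 1)
Event 26 (EXEC): [IRQ1] PC=0: DEC 1 -> ACC=-20
Event 27 (EXEC): [IRQ1] PC=1: IRET -> resume MAIN at PC=2 (depth now 0)
Event 28 (EXEC): [MAIN] PC=2: DEC 3 -> ACC=-23
Event 29 (EXEC): [MAIN] PC=3: HALT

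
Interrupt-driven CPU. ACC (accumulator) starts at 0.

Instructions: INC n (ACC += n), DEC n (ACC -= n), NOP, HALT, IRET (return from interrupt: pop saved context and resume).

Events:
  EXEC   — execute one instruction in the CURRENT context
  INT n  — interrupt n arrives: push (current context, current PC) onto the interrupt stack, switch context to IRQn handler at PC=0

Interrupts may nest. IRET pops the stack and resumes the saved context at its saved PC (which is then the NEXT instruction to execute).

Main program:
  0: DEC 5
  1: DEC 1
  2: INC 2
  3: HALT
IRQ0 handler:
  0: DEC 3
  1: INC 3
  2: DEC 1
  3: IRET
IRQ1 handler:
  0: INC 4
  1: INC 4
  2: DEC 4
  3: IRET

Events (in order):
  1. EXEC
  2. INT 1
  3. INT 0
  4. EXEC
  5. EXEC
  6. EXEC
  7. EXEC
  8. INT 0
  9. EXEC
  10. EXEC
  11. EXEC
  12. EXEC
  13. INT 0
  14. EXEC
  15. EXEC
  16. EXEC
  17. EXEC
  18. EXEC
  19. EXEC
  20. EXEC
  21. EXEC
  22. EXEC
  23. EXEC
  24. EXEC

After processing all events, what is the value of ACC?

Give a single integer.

Answer: -3

Derivation:
Event 1 (EXEC): [MAIN] PC=0: DEC 5 -> ACC=-5
Event 2 (INT 1): INT 1 arrives: push (MAIN, PC=1), enter IRQ1 at PC=0 (depth now 1)
Event 3 (INT 0): INT 0 arrives: push (IRQ1, PC=0), enter IRQ0 at PC=0 (depth now 2)
Event 4 (EXEC): [IRQ0] PC=0: DEC 3 -> ACC=-8
Event 5 (EXEC): [IRQ0] PC=1: INC 3 -> ACC=-5
Event 6 (EXEC): [IRQ0] PC=2: DEC 1 -> ACC=-6
Event 7 (EXEC): [IRQ0] PC=3: IRET -> resume IRQ1 at PC=0 (depth now 1)
Event 8 (INT 0): INT 0 arrives: push (IRQ1, PC=0), enter IRQ0 at PC=0 (depth now 2)
Event 9 (EXEC): [IRQ0] PC=0: DEC 3 -> ACC=-9
Event 10 (EXEC): [IRQ0] PC=1: INC 3 -> ACC=-6
Event 11 (EXEC): [IRQ0] PC=2: DEC 1 -> ACC=-7
Event 12 (EXEC): [IRQ0] PC=3: IRET -> resume IRQ1 at PC=0 (depth now 1)
Event 13 (INT 0): INT 0 arrives: push (IRQ1, PC=0), enter IRQ0 at PC=0 (depth now 2)
Event 14 (EXEC): [IRQ0] PC=0: DEC 3 -> ACC=-10
Event 15 (EXEC): [IRQ0] PC=1: INC 3 -> ACC=-7
Event 16 (EXEC): [IRQ0] PC=2: DEC 1 -> ACC=-8
Event 17 (EXEC): [IRQ0] PC=3: IRET -> resume IRQ1 at PC=0 (depth now 1)
Event 18 (EXEC): [IRQ1] PC=0: INC 4 -> ACC=-4
Event 19 (EXEC): [IRQ1] PC=1: INC 4 -> ACC=0
Event 20 (EXEC): [IRQ1] PC=2: DEC 4 -> ACC=-4
Event 21 (EXEC): [IRQ1] PC=3: IRET -> resume MAIN at PC=1 (depth now 0)
Event 22 (EXEC): [MAIN] PC=1: DEC 1 -> ACC=-5
Event 23 (EXEC): [MAIN] PC=2: INC 2 -> ACC=-3
Event 24 (EXEC): [MAIN] PC=3: HALT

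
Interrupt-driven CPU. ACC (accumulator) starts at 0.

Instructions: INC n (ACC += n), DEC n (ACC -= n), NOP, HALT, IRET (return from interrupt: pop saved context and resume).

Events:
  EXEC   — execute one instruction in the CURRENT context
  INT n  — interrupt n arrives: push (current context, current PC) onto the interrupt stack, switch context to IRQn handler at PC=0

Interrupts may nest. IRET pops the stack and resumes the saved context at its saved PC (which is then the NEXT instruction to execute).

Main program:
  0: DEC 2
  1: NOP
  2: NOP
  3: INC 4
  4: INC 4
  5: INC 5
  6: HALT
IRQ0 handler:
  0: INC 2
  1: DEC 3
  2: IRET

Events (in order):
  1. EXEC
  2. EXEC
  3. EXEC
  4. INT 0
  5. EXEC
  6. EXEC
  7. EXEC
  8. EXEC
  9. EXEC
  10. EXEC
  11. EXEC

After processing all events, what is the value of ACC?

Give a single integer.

Answer: 10

Derivation:
Event 1 (EXEC): [MAIN] PC=0: DEC 2 -> ACC=-2
Event 2 (EXEC): [MAIN] PC=1: NOP
Event 3 (EXEC): [MAIN] PC=2: NOP
Event 4 (INT 0): INT 0 arrives: push (MAIN, PC=3), enter IRQ0 at PC=0 (depth now 1)
Event 5 (EXEC): [IRQ0] PC=0: INC 2 -> ACC=0
Event 6 (EXEC): [IRQ0] PC=1: DEC 3 -> ACC=-3
Event 7 (EXEC): [IRQ0] PC=2: IRET -> resume MAIN at PC=3 (depth now 0)
Event 8 (EXEC): [MAIN] PC=3: INC 4 -> ACC=1
Event 9 (EXEC): [MAIN] PC=4: INC 4 -> ACC=5
Event 10 (EXEC): [MAIN] PC=5: INC 5 -> ACC=10
Event 11 (EXEC): [MAIN] PC=6: HALT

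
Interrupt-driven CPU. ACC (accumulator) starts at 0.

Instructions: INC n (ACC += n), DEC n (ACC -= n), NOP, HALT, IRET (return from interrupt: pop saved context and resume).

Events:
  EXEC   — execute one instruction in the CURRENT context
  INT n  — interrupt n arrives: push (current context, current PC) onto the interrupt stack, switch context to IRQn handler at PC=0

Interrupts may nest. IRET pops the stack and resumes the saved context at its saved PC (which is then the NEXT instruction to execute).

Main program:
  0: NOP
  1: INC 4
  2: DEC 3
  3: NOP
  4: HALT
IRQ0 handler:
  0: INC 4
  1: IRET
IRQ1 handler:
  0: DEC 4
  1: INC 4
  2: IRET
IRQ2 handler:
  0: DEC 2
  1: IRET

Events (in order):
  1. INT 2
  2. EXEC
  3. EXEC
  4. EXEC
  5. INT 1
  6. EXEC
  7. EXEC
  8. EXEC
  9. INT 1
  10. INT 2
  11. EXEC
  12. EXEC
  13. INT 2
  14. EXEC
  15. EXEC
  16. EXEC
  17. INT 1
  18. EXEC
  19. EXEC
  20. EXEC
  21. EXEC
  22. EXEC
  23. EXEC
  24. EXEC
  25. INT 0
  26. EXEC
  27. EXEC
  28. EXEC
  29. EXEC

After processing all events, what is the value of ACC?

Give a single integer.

Event 1 (INT 2): INT 2 arrives: push (MAIN, PC=0), enter IRQ2 at PC=0 (depth now 1)
Event 2 (EXEC): [IRQ2] PC=0: DEC 2 -> ACC=-2
Event 3 (EXEC): [IRQ2] PC=1: IRET -> resume MAIN at PC=0 (depth now 0)
Event 4 (EXEC): [MAIN] PC=0: NOP
Event 5 (INT 1): INT 1 arrives: push (MAIN, PC=1), enter IRQ1 at PC=0 (depth now 1)
Event 6 (EXEC): [IRQ1] PC=0: DEC 4 -> ACC=-6
Event 7 (EXEC): [IRQ1] PC=1: INC 4 -> ACC=-2
Event 8 (EXEC): [IRQ1] PC=2: IRET -> resume MAIN at PC=1 (depth now 0)
Event 9 (INT 1): INT 1 arrives: push (MAIN, PC=1), enter IRQ1 at PC=0 (depth now 1)
Event 10 (INT 2): INT 2 arrives: push (IRQ1, PC=0), enter IRQ2 at PC=0 (depth now 2)
Event 11 (EXEC): [IRQ2] PC=0: DEC 2 -> ACC=-4
Event 12 (EXEC): [IRQ2] PC=1: IRET -> resume IRQ1 at PC=0 (depth now 1)
Event 13 (INT 2): INT 2 arrives: push (IRQ1, PC=0), enter IRQ2 at PC=0 (depth now 2)
Event 14 (EXEC): [IRQ2] PC=0: DEC 2 -> ACC=-6
Event 15 (EXEC): [IRQ2] PC=1: IRET -> resume IRQ1 at PC=0 (depth now 1)
Event 16 (EXEC): [IRQ1] PC=0: DEC 4 -> ACC=-10
Event 17 (INT 1): INT 1 arrives: push (IRQ1, PC=1), enter IRQ1 at PC=0 (depth now 2)
Event 18 (EXEC): [IRQ1] PC=0: DEC 4 -> ACC=-14
Event 19 (EXEC): [IRQ1] PC=1: INC 4 -> ACC=-10
Event 20 (EXEC): [IRQ1] PC=2: IRET -> resume IRQ1 at PC=1 (depth now 1)
Event 21 (EXEC): [IRQ1] PC=1: INC 4 -> ACC=-6
Event 22 (EXEC): [IRQ1] PC=2: IRET -> resume MAIN at PC=1 (depth now 0)
Event 23 (EXEC): [MAIN] PC=1: INC 4 -> ACC=-2
Event 24 (EXEC): [MAIN] PC=2: DEC 3 -> ACC=-5
Event 25 (INT 0): INT 0 arrives: push (MAIN, PC=3), enter IRQ0 at PC=0 (depth now 1)
Event 26 (EXEC): [IRQ0] PC=0: INC 4 -> ACC=-1
Event 27 (EXEC): [IRQ0] PC=1: IRET -> resume MAIN at PC=3 (depth now 0)
Event 28 (EXEC): [MAIN] PC=3: NOP
Event 29 (EXEC): [MAIN] PC=4: HALT

Answer: -1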